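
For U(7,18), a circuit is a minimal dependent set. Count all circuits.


In U(7,18), circuits are the (8)-element subsets.
Any set of 8 elements is dependent, and removing any one element gives
an independent set of size 7, so it is a minimal dependent set.
Number of circuits = (18 choose 8) = 43758.

43758


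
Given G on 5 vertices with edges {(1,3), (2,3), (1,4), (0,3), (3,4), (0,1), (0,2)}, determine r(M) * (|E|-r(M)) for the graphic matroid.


r(M) = |V| - c = 5 - 1 = 4.
nullity = |E| - r(M) = 7 - 4 = 3.
Product = 4 * 3 = 12.

12


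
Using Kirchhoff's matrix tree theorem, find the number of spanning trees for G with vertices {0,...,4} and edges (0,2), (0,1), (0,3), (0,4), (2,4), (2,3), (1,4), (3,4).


By Kirchhoff's matrix tree theorem, the number of spanning trees equals
the determinant of any cofactor of the Laplacian matrix L.
G has 5 vertices and 8 edges.
Computing the (4 x 4) cofactor determinant gives 40.

40


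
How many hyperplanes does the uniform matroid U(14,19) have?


Hyperplanes of U(14,19) are flats of rank 13.
In a uniform matroid, these are exactly the (13)-element subsets.
Count = (19 choose 13) = 27132.

27132


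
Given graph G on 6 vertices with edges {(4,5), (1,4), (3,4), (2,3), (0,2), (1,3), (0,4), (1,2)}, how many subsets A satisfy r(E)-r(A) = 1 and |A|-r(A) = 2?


R(x,y) = sum over A in 2^E of x^(r(E)-r(A)) * y^(|A|-r(A)).
G has 6 vertices, 8 edges. r(E) = 5.
Enumerate all 2^8 = 256 subsets.
Count subsets with r(E)-r(A)=1 and |A|-r(A)=2: 8.

8


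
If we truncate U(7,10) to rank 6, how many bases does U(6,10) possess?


Truncating U(7,10) to rank 6 gives U(6,10).
Bases of U(6,10) are all 6-element subsets of 10 elements.
Number of bases = C(10,6) = 10! / (6! * 4!) = 210.

210


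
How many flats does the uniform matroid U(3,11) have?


Flats of U(3,11): every subset of size < 3 is a flat, plus E itself.
Count = C(11,0) + C(11,1) + C(11,2) + 1
     = 1 + 11 + 55 + 1
     = 68.

68


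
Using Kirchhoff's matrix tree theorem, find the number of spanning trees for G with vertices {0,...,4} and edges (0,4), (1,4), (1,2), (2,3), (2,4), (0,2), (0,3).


By Kirchhoff's matrix tree theorem, the number of spanning trees equals
the determinant of any cofactor of the Laplacian matrix L.
G has 5 vertices and 7 edges.
Computing the (4 x 4) cofactor determinant gives 21.

21


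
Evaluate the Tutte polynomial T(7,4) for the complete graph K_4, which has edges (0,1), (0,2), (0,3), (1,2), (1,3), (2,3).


T(K_4; x,y) = x^3 + 3x^2 + 4xy + 2x + y^3 + 3y^2 + 2y.
Substituting x=7, y=4:
= 343 + 147 + 112 + 14 + 64 + 48 + 8
= 736.

736


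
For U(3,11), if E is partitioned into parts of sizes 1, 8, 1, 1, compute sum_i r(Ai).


r(Ai) = min(|Ai|, 3) for each part.
Sum = min(1,3) + min(8,3) + min(1,3) + min(1,3)
    = 1 + 3 + 1 + 1
    = 6.

6


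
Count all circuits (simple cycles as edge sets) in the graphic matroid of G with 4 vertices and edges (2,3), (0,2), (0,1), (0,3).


A circuit in a graphic matroid = edge set of a simple cycle.
G has 4 vertices and 4 edges.
Enumerating all minimal edge subsets forming cycles...
Total circuits found: 1.

1


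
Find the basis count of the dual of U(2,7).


The dual of U(r,n) is U(n-r, n) = U(5,7).
Bases of U(5,7) are all (5)-element subsets.
|B(M*)| = C(7,5) = 7! / (5! * 2!) = 21.

21


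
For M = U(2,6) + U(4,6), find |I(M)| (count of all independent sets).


For a direct sum, |I(M1+M2)| = |I(M1)| * |I(M2)|.
|I(U(2,6))| = sum C(6,k) for k=0..2 = 22.
|I(U(4,6))| = sum C(6,k) for k=0..4 = 57.
Total = 22 * 57 = 1254.

1254


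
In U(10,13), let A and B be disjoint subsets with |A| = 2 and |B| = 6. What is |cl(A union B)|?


|A union B| = 2 + 6 = 8 (disjoint).
In U(10,13), cl(S) = S if |S| < 10, else cl(S) = E.
Since 8 < 10, cl(A union B) = A union B.
|cl(A union B)| = 8.

8


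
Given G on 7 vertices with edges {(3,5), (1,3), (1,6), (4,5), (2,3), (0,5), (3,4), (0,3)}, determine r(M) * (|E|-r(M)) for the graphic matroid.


r(M) = |V| - c = 7 - 1 = 6.
nullity = |E| - r(M) = 8 - 6 = 2.
Product = 6 * 2 = 12.

12


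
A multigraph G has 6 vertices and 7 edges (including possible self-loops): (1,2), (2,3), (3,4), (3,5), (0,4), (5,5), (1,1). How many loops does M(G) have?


In a graphic matroid, a loop is a self-loop edge (u,u) with rank 0.
Examining all 7 edges for self-loops...
Self-loops found: (5,5), (1,1)
Number of loops = 2.

2


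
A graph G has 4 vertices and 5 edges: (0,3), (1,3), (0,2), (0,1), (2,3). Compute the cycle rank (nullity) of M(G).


Cycle rank (nullity) = |E| - r(M) = |E| - (|V| - c).
|E| = 5, |V| = 4, c = 1.
Nullity = 5 - (4 - 1) = 5 - 3 = 2.

2


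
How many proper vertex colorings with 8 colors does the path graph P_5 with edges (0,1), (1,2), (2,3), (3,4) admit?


P(P_5, k) = k * (k-1)^(4).
P(8) = 8 * 7^4 = 8 * 2401 = 19208.

19208


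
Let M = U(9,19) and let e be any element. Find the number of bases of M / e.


Contracting e from U(9,19) gives U(8,18).
Bases of U(8,18) = (18 choose 8) = 43758.

43758


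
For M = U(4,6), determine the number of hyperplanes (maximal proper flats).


Hyperplanes of U(4,6) are flats of rank 3.
In a uniform matroid, these are exactly the (3)-element subsets.
Count = C(6,3) = (6 * 5 * 4) / (1 * 2 * 3) = 20.

20


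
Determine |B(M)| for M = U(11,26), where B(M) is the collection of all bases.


Bases of U(11,26) are all 11-element subsets of the 26-element ground set.
Number of bases = C(26,11).
(26 choose 11) = 7726160.

7726160


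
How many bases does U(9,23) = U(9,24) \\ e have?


Deleting e from U(9,24) gives U(9,23) since n > r.
Bases of U(9,23) = C(23,9) = 23! / (9! * 14!) = 817190.

817190


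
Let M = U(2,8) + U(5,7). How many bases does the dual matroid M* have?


(M1+M2)* = M1* + M2*.
M1* = U(6,8), bases: C(8,6) = 28.
M2* = U(2,7), bases: C(7,2) = 21.
|B(M*)| = 28 * 21 = 588.

588


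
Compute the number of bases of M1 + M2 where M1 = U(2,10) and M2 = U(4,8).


Bases of a direct sum M1 + M2: |B| = |B(M1)| * |B(M2)|.
|B(U(2,10))| = C(10,2) = 45.
|B(U(4,8))| = C(8,4) = 70.
Total bases = 45 * 70 = 3150.

3150


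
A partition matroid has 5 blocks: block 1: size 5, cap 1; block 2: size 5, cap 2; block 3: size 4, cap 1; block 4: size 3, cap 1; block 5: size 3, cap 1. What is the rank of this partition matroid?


Rank of a partition matroid = sum of min(|Si|, ci) for each block.
= min(5,1) + min(5,2) + min(4,1) + min(3,1) + min(3,1)
= 1 + 2 + 1 + 1 + 1
= 6.

6


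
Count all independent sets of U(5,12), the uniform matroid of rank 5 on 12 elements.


Independent sets of U(5,12) are all subsets of size <= 5.
Count = (12 choose 0) + (12 choose 1) + (12 choose 2) + (12 choose 3) + (12 choose 4) + (12 choose 5)
     = 1 + 12 + 66 + 220 + 495 + 792
     = 1586.

1586


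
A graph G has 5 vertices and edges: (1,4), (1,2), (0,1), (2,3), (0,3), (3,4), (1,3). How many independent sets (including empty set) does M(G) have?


An independent set in a graphic matroid is an acyclic edge subset.
G has 5 vertices and 7 edges.
Enumerate all 2^7 = 128 subsets, checking for acyclicity.
Total independent sets = 81.

81


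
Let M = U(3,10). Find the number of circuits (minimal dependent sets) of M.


In U(3,10), circuits are the (4)-element subsets.
Any set of 4 elements is dependent, and removing any one element gives
an independent set of size 3, so it is a minimal dependent set.
Number of circuits = C(10,4) = 10! / (4! * 6!) = 210.

210


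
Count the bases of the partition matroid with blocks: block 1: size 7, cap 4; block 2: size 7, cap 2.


A basis picks exactly ci elements from block i.
Number of bases = product of C(|Si|, ci).
= C(7,4) * C(7,2)
= 35 * 21
= 735.

735


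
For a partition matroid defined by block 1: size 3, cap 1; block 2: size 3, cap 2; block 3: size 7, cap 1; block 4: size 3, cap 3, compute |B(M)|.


A basis picks exactly ci elements from block i.
Number of bases = product of C(|Si|, ci).
= C(3,1) * C(3,2) * C(7,1) * C(3,3)
= 3 * 3 * 7 * 1
= 63.

63


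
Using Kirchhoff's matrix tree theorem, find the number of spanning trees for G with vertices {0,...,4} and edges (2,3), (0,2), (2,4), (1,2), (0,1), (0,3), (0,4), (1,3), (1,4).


By Kirchhoff's matrix tree theorem, the number of spanning trees equals
the determinant of any cofactor of the Laplacian matrix L.
G has 5 vertices and 9 edges.
Computing the (4 x 4) cofactor determinant gives 75.

75


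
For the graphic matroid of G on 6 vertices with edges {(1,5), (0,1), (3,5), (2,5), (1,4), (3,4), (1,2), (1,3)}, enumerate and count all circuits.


A circuit in a graphic matroid = edge set of a simple cycle.
G has 6 vertices and 8 edges.
Enumerating all minimal edge subsets forming cycles...
Total circuits found: 6.

6


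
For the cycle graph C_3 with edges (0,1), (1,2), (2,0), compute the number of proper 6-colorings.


P(C_3, k) = (k-1)^3 + (-1)^3*(k-1).
P(6) = (5)^3 - 5
= 125 - 5 = 120.

120


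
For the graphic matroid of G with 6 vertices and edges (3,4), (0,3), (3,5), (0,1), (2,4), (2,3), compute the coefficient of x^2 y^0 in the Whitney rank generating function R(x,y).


R(x,y) = sum over A in 2^E of x^(r(E)-r(A)) * y^(|A|-r(A)).
G has 6 vertices, 6 edges. r(E) = 5.
Enumerate all 2^6 = 64 subsets.
Count subsets with r(E)-r(A)=2 and |A|-r(A)=0: 19.

19


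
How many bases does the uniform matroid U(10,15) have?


Bases of U(10,15) are all 10-element subsets of the 15-element ground set.
Number of bases = C(15,10).
C(15,10) = 15! / (10! * 5!) = 3003.

3003


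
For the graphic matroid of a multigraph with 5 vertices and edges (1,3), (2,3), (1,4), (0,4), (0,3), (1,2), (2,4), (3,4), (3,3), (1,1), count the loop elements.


In a graphic matroid, a loop is a self-loop edge (u,u) with rank 0.
Examining all 10 edges for self-loops...
Self-loops found: (3,3), (1,1)
Number of loops = 2.

2


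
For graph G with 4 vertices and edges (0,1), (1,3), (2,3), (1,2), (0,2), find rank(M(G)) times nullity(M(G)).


r(M) = |V| - c = 4 - 1 = 3.
nullity = |E| - r(M) = 5 - 3 = 2.
Product = 3 * 2 = 6.

6


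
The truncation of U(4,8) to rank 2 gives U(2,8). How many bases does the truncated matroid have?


Truncating U(4,8) to rank 2 gives U(2,8).
Bases of U(2,8) are all 2-element subsets of 8 elements.
Number of bases = (8 choose 2) = 28.

28


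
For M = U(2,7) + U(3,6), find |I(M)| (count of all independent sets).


For a direct sum, |I(M1+M2)| = |I(M1)| * |I(M2)|.
|I(U(2,7))| = sum C(7,k) for k=0..2 = 29.
|I(U(3,6))| = sum C(6,k) for k=0..3 = 42.
Total = 29 * 42 = 1218.

1218


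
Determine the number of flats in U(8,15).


Flats of U(8,15): every subset of size < 8 is a flat, plus E itself.
Count = C(15,0) + C(15,1) + C(15,2) + C(15,3) + C(15,4) + C(15,5) + C(15,6) + C(15,7) + 1
     = 1 + 15 + 105 + 455 + 1365 + 3003 + 5005 + 6435 + 1
     = 16385.

16385


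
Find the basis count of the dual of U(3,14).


The dual of U(r,n) is U(n-r, n) = U(11,14).
Bases of U(11,14) are all (11)-element subsets.
|B(M*)| = (14 choose 11) = 364.

364


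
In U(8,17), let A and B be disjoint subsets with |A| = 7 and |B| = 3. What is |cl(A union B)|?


|A union B| = 7 + 3 = 10 (disjoint).
In U(8,17), cl(S) = S if |S| < 8, else cl(S) = E.
Since 10 >= 8, cl(A union B) = E.
|cl(A union B)| = 17.

17


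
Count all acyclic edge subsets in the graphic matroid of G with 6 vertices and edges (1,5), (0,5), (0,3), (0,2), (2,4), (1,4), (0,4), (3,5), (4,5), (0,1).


An independent set in a graphic matroid is an acyclic edge subset.
G has 6 vertices and 10 edges.
Enumerate all 2^10 = 1024 subsets, checking for acyclicity.
Total independent sets = 430.

430


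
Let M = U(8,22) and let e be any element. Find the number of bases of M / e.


Contracting e from U(8,22) gives U(7,21).
Bases of U(7,21) = C(21,7) = 116280.

116280


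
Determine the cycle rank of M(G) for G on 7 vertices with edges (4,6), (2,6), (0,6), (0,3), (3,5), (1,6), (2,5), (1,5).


Cycle rank (nullity) = |E| - r(M) = |E| - (|V| - c).
|E| = 8, |V| = 7, c = 1.
Nullity = 8 - (7 - 1) = 8 - 6 = 2.

2


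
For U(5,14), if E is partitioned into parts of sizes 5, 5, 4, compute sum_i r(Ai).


r(Ai) = min(|Ai|, 5) for each part.
Sum = min(5,5) + min(5,5) + min(4,5)
    = 5 + 5 + 4
    = 14.

14


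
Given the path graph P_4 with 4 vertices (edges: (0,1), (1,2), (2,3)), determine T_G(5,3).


A path on 4 vertices is a tree with 3 edges.
T(x,y) = x^(3) for any tree.
T(5,3) = 5^3 = 125.

125


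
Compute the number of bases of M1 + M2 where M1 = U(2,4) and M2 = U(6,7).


Bases of a direct sum M1 + M2: |B| = |B(M1)| * |B(M2)|.
|B(U(2,4))| = C(4,2) = 6.
|B(U(6,7))| = C(7,6) = 7.
Total bases = 6 * 7 = 42.

42


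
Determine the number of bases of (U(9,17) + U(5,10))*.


(M1+M2)* = M1* + M2*.
M1* = U(8,17), bases: C(17,8) = 24310.
M2* = U(5,10), bases: C(10,5) = 252.
|B(M*)| = 24310 * 252 = 6126120.

6126120


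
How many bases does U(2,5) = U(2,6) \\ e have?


Deleting e from U(2,6) gives U(2,5) since n > r.
Bases of U(2,5) = C(5,2) = (5 * 4) / (1 * 2) = 10.

10


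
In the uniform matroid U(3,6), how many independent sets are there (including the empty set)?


Independent sets of U(3,6) are all subsets of size <= 3.
Count = (6 choose 0) + (6 choose 1) + (6 choose 2) + (6 choose 3)
     = 1 + 6 + 15 + 20
     = 42.

42


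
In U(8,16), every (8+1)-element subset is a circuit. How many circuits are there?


In U(8,16), circuits are the (9)-element subsets.
Any set of 9 elements is dependent, and removing any one element gives
an independent set of size 8, so it is a minimal dependent set.
Number of circuits = C(16,9) = 11440.

11440


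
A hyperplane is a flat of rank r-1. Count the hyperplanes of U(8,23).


Hyperplanes of U(8,23) are flats of rank 7.
In a uniform matroid, these are exactly the (7)-element subsets.
Count = C(23,7) = 23! / (7! * 16!) = 245157.

245157


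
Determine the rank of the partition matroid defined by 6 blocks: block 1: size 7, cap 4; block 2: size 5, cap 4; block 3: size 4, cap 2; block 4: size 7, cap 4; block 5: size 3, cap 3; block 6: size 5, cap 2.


Rank of a partition matroid = sum of min(|Si|, ci) for each block.
= min(7,4) + min(5,4) + min(4,2) + min(7,4) + min(3,3) + min(5,2)
= 4 + 4 + 2 + 4 + 3 + 2
= 19.

19


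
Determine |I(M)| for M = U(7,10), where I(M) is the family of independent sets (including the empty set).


Independent sets of U(7,10) are all subsets of size <= 7.
Count = (10 choose 0) + (10 choose 1) + (10 choose 2) + (10 choose 3) + (10 choose 4) + (10 choose 5) + (10 choose 6) + (10 choose 7)
     = 1 + 10 + 45 + 120 + 210 + 252 + 210 + 120
     = 968.

968


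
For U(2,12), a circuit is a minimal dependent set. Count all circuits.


In U(2,12), circuits are the (3)-element subsets.
Any set of 3 elements is dependent, and removing any one element gives
an independent set of size 2, so it is a minimal dependent set.
Number of circuits = C(12,3) = (12 * 11 * 10) / (1 * 2 * 3) = 220.

220


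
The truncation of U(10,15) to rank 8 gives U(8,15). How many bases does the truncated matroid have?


Truncating U(10,15) to rank 8 gives U(8,15).
Bases of U(8,15) are all 8-element subsets of 15 elements.
Number of bases = C(15,8) = 6435.

6435


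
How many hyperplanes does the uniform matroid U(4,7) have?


Hyperplanes of U(4,7) are flats of rank 3.
In a uniform matroid, these are exactly the (3)-element subsets.
Count = (7 choose 3) = 35.

35


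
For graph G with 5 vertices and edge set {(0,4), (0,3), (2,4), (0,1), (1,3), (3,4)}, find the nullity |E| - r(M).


Cycle rank (nullity) = |E| - r(M) = |E| - (|V| - c).
|E| = 6, |V| = 5, c = 1.
Nullity = 6 - (5 - 1) = 6 - 4 = 2.

2


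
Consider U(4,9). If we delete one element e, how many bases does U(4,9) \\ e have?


Deleting e from U(4,9) gives U(4,8) since n > r.
Bases of U(4,8) = (8 choose 4) = 70.

70


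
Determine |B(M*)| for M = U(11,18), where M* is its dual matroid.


The dual of U(r,n) is U(n-r, n) = U(7,18).
Bases of U(7,18) are all (7)-element subsets.
|B(M*)| = (18 choose 7) = 31824.

31824


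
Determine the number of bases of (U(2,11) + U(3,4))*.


(M1+M2)* = M1* + M2*.
M1* = U(9,11), bases: C(11,9) = 55.
M2* = U(1,4), bases: C(4,1) = 4.
|B(M*)| = 55 * 4 = 220.

220


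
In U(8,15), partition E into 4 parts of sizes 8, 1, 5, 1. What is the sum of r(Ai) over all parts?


r(Ai) = min(|Ai|, 8) for each part.
Sum = min(8,8) + min(1,8) + min(5,8) + min(1,8)
    = 8 + 1 + 5 + 1
    = 15.

15


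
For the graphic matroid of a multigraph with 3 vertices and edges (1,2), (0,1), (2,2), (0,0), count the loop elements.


In a graphic matroid, a loop is a self-loop edge (u,u) with rank 0.
Examining all 4 edges for self-loops...
Self-loops found: (2,2), (0,0)
Number of loops = 2.

2


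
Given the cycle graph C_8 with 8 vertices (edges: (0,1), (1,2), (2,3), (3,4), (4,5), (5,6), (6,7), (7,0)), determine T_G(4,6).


T(C_8; x,y) = x + x^2 + ... + x^(7) + y.
T(4,6) = 4^1 + 4^2 + 4^3 + 4^4 + 4^5 + 4^6 + 4^7 + 6
= 4 + 16 + 64 + 256 + 1024 + 4096 + 16384 + 6
= 21850.

21850


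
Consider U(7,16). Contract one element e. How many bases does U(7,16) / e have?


Contracting e from U(7,16) gives U(6,15).
Bases of U(6,15) = C(15,6) = 5005.

5005


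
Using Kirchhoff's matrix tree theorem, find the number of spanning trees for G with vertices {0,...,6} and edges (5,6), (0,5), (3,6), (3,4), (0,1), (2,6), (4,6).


By Kirchhoff's matrix tree theorem, the number of spanning trees equals
the determinant of any cofactor of the Laplacian matrix L.
G has 7 vertices and 7 edges.
Computing the (6 x 6) cofactor determinant gives 3.

3


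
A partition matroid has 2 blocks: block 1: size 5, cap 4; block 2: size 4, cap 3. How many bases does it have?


A basis picks exactly ci elements from block i.
Number of bases = product of C(|Si|, ci).
= C(5,4) * C(4,3)
= 5 * 4
= 20.

20


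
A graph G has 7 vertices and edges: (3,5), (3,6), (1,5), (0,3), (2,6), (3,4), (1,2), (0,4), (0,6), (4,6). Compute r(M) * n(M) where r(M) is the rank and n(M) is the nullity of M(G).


r(M) = |V| - c = 7 - 1 = 6.
nullity = |E| - r(M) = 10 - 6 = 4.
Product = 6 * 4 = 24.

24


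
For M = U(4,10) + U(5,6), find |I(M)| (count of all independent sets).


For a direct sum, |I(M1+M2)| = |I(M1)| * |I(M2)|.
|I(U(4,10))| = sum C(10,k) for k=0..4 = 386.
|I(U(5,6))| = sum C(6,k) for k=0..5 = 63.
Total = 386 * 63 = 24318.

24318


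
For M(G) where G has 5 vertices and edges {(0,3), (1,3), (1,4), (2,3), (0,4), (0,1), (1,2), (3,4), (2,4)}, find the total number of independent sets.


An independent set in a graphic matroid is an acyclic edge subset.
G has 5 vertices and 9 edges.
Enumerate all 2^9 = 512 subsets, checking for acyclicity.
Total independent sets = 198.

198


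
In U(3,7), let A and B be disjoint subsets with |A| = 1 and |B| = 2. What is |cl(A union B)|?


|A union B| = 1 + 2 = 3 (disjoint).
In U(3,7), cl(S) = S if |S| < 3, else cl(S) = E.
Since 3 >= 3, cl(A union B) = E.
|cl(A union B)| = 7.

7


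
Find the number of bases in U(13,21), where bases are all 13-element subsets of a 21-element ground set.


Bases of U(13,21) are all 13-element subsets of the 21-element ground set.
Number of bases = C(21,13).
(21 choose 13) = 203490.

203490


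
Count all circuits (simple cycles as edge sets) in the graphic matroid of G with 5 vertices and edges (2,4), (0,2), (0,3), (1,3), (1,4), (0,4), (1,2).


A circuit in a graphic matroid = edge set of a simple cycle.
G has 5 vertices and 7 edges.
Enumerating all minimal edge subsets forming cycles...
Total circuits found: 7.

7


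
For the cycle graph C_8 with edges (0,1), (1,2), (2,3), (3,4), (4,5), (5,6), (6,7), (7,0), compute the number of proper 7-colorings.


P(C_8, k) = (k-1)^8 + (-1)^8*(k-1).
P(7) = (6)^8 + 6
= 1679616 + 6 = 1679622.

1679622


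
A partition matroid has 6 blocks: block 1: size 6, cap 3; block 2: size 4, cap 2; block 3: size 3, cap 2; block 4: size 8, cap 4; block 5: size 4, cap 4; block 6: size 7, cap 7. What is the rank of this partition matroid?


Rank of a partition matroid = sum of min(|Si|, ci) for each block.
= min(6,3) + min(4,2) + min(3,2) + min(8,4) + min(4,4) + min(7,7)
= 3 + 2 + 2 + 4 + 4 + 7
= 22.

22


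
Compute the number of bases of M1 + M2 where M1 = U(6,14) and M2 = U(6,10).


Bases of a direct sum M1 + M2: |B| = |B(M1)| * |B(M2)|.
|B(U(6,14))| = C(14,6) = 3003.
|B(U(6,10))| = C(10,6) = 210.
Total bases = 3003 * 210 = 630630.

630630


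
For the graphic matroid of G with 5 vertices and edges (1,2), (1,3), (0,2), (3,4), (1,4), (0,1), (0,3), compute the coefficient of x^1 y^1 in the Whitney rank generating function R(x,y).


R(x,y) = sum over A in 2^E of x^(r(E)-r(A)) * y^(|A|-r(A)).
G has 5 vertices, 7 edges. r(E) = 4.
Enumerate all 2^7 = 128 subsets.
Count subsets with r(E)-r(A)=1 and |A|-r(A)=1: 14.

14


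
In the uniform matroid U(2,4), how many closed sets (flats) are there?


Flats of U(2,4): every subset of size < 2 is a flat, plus E itself.
Count = C(4,0) + C(4,1) + 1
     = 1 + 4 + 1
     = 6.

6


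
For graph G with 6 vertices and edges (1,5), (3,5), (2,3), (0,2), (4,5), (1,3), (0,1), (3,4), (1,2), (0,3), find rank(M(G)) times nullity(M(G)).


r(M) = |V| - c = 6 - 1 = 5.
nullity = |E| - r(M) = 10 - 5 = 5.
Product = 5 * 5 = 25.

25


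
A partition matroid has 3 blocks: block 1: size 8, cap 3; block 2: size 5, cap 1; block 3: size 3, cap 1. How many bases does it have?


A basis picks exactly ci elements from block i.
Number of bases = product of C(|Si|, ci).
= C(8,3) * C(5,1) * C(3,1)
= 56 * 5 * 3
= 840.

840


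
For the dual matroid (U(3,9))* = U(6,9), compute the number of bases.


The dual of U(r,n) is U(n-r, n) = U(6,9).
Bases of U(6,9) are all (6)-element subsets.
|B(M*)| = (9 choose 6) = 84.

84


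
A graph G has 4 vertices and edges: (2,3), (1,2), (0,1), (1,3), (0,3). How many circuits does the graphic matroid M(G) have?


A circuit in a graphic matroid = edge set of a simple cycle.
G has 4 vertices and 5 edges.
Enumerating all minimal edge subsets forming cycles...
Total circuits found: 3.

3


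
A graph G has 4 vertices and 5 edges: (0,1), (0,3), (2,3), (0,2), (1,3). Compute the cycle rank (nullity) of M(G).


Cycle rank (nullity) = |E| - r(M) = |E| - (|V| - c).
|E| = 5, |V| = 4, c = 1.
Nullity = 5 - (4 - 1) = 5 - 3 = 2.

2


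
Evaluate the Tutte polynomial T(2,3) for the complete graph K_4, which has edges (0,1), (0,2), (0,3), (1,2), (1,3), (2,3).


T(K_4; x,y) = x^3 + 3x^2 + 4xy + 2x + y^3 + 3y^2 + 2y.
Substituting x=2, y=3:
= 8 + 12 + 24 + 4 + 27 + 27 + 6
= 108.

108


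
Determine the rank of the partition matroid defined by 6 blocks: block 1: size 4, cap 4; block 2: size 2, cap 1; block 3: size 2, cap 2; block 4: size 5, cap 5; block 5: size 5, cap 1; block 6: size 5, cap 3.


Rank of a partition matroid = sum of min(|Si|, ci) for each block.
= min(4,4) + min(2,1) + min(2,2) + min(5,5) + min(5,1) + min(5,3)
= 4 + 1 + 2 + 5 + 1 + 3
= 16.

16


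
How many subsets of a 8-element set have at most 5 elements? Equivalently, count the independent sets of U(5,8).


Independent sets of U(5,8) are all subsets of size <= 5.
Count = C(8,0) + C(8,1) + C(8,2) + C(8,3) + C(8,4) + C(8,5)
     = 1 + 8 + 28 + 56 + 70 + 56
     = 219.

219


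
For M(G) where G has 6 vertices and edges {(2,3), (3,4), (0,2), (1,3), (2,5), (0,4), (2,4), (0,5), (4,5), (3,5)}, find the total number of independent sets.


An independent set in a graphic matroid is an acyclic edge subset.
G has 6 vertices and 10 edges.
Enumerate all 2^10 = 1024 subsets, checking for acyclicity.
Total independent sets = 396.

396


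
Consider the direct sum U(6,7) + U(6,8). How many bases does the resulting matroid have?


Bases of a direct sum M1 + M2: |B| = |B(M1)| * |B(M2)|.
|B(U(6,7))| = C(7,6) = 7.
|B(U(6,8))| = C(8,6) = 28.
Total bases = 7 * 28 = 196.

196


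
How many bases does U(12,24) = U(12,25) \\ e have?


Deleting e from U(12,25) gives U(12,24) since n > r.
Bases of U(12,24) = C(24,12) = 2704156.

2704156


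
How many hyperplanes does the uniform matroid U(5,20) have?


Hyperplanes of U(5,20) are flats of rank 4.
In a uniform matroid, these are exactly the (4)-element subsets.
Count = C(20,4) = (20 * 19 * 18 * 17) / (1 * 2 * 3 * 4) = 4845.

4845


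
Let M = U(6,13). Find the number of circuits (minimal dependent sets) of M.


In U(6,13), circuits are the (7)-element subsets.
Any set of 7 elements is dependent, and removing any one element gives
an independent set of size 6, so it is a minimal dependent set.
Number of circuits = (13 choose 7) = 1716.

1716


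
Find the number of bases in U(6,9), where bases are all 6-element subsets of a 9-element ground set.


Bases of U(6,9) are all 6-element subsets of the 9-element ground set.
Number of bases = C(9,6).
(9 choose 6) = 84.

84


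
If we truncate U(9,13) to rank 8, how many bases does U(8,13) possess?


Truncating U(9,13) to rank 8 gives U(8,13).
Bases of U(8,13) are all 8-element subsets of 13 elements.
Number of bases = C(13,8) = 13! / (8! * 5!) = 1287.

1287


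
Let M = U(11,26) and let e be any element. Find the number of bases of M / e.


Contracting e from U(11,26) gives U(10,25).
Bases of U(10,25) = (25 choose 10) = 3268760.

3268760


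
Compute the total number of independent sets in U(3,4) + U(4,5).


For a direct sum, |I(M1+M2)| = |I(M1)| * |I(M2)|.
|I(U(3,4))| = sum C(4,k) for k=0..3 = 15.
|I(U(4,5))| = sum C(5,k) for k=0..4 = 31.
Total = 15 * 31 = 465.

465


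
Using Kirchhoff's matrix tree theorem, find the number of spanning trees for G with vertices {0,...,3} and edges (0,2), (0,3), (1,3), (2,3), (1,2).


By Kirchhoff's matrix tree theorem, the number of spanning trees equals
the determinant of any cofactor of the Laplacian matrix L.
G has 4 vertices and 5 edges.
Computing the (3 x 3) cofactor determinant gives 8.

8


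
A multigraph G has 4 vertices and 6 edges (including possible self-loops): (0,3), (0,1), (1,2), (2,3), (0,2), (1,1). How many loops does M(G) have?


In a graphic matroid, a loop is a self-loop edge (u,u) with rank 0.
Examining all 6 edges for self-loops...
Self-loops found: (1,1)
Number of loops = 1.

1


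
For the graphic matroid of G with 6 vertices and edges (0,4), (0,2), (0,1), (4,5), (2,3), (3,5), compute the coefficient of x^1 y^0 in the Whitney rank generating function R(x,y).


R(x,y) = sum over A in 2^E of x^(r(E)-r(A)) * y^(|A|-r(A)).
G has 6 vertices, 6 edges. r(E) = 5.
Enumerate all 2^6 = 64 subsets.
Count subsets with r(E)-r(A)=1 and |A|-r(A)=0: 15.

15


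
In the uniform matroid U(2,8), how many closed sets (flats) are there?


Flats of U(2,8): every subset of size < 2 is a flat, plus E itself.
Count = (8 choose 0) + (8 choose 1) + 1
     = 1 + 8 + 1
     = 10.

10


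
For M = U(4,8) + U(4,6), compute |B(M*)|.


(M1+M2)* = M1* + M2*.
M1* = U(4,8), bases: C(8,4) = 70.
M2* = U(2,6), bases: C(6,2) = 15.
|B(M*)| = 70 * 15 = 1050.

1050


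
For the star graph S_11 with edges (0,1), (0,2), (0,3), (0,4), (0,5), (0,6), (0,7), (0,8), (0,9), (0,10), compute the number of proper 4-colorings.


P(tree, k) = k * (k-1)^(10) for any tree on 11 vertices.
P(4) = 4 * 3^10 = 4 * 59049 = 236196.

236196


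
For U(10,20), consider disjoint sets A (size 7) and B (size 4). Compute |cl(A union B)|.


|A union B| = 7 + 4 = 11 (disjoint).
In U(10,20), cl(S) = S if |S| < 10, else cl(S) = E.
Since 11 >= 10, cl(A union B) = E.
|cl(A union B)| = 20.

20


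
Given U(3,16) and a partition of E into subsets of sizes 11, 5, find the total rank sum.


r(Ai) = min(|Ai|, 3) for each part.
Sum = min(11,3) + min(5,3)
    = 3 + 3
    = 6.

6


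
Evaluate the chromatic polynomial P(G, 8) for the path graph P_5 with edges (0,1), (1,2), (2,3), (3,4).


P(P_5, k) = k * (k-1)^(4).
P(8) = 8 * 7^4 = 8 * 2401 = 19208.

19208


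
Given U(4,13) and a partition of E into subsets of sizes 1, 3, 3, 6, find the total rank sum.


r(Ai) = min(|Ai|, 4) for each part.
Sum = min(1,4) + min(3,4) + min(3,4) + min(6,4)
    = 1 + 3 + 3 + 4
    = 11.

11


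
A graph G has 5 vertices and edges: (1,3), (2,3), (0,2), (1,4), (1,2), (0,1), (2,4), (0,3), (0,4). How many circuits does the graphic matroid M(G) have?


A circuit in a graphic matroid = edge set of a simple cycle.
G has 5 vertices and 9 edges.
Enumerating all minimal edge subsets forming cycles...
Total circuits found: 22.

22


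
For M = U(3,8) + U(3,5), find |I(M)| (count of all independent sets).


For a direct sum, |I(M1+M2)| = |I(M1)| * |I(M2)|.
|I(U(3,8))| = sum C(8,k) for k=0..3 = 93.
|I(U(3,5))| = sum C(5,k) for k=0..3 = 26.
Total = 93 * 26 = 2418.

2418


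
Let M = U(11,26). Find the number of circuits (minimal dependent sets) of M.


In U(11,26), circuits are the (12)-element subsets.
Any set of 12 elements is dependent, and removing any one element gives
an independent set of size 11, so it is a minimal dependent set.
Number of circuits = (26 choose 12) = 9657700.

9657700


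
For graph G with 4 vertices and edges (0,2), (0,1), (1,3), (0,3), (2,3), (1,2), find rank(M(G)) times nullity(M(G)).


r(M) = |V| - c = 4 - 1 = 3.
nullity = |E| - r(M) = 6 - 3 = 3.
Product = 3 * 3 = 9.

9


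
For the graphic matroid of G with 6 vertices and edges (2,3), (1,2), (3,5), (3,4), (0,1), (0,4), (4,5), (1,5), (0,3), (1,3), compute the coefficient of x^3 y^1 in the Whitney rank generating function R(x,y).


R(x,y) = sum over A in 2^E of x^(r(E)-r(A)) * y^(|A|-r(A)).
G has 6 vertices, 10 edges. r(E) = 5.
Enumerate all 2^10 = 1024 subsets.
Count subsets with r(E)-r(A)=3 and |A|-r(A)=1: 5.

5


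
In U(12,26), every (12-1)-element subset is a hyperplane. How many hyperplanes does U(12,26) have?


Hyperplanes of U(12,26) are flats of rank 11.
In a uniform matroid, these are exactly the (11)-element subsets.
Count = C(26,11) = 26! / (11! * 15!) = 7726160.

7726160


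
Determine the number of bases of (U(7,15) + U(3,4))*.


(M1+M2)* = M1* + M2*.
M1* = U(8,15), bases: C(15,8) = 6435.
M2* = U(1,4), bases: C(4,1) = 4.
|B(M*)| = 6435 * 4 = 25740.

25740


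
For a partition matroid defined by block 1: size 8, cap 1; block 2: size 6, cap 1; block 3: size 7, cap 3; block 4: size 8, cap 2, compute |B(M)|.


A basis picks exactly ci elements from block i.
Number of bases = product of C(|Si|, ci).
= C(8,1) * C(6,1) * C(7,3) * C(8,2)
= 8 * 6 * 35 * 28
= 47040.

47040


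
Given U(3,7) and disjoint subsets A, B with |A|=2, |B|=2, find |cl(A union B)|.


|A union B| = 2 + 2 = 4 (disjoint).
In U(3,7), cl(S) = S if |S| < 3, else cl(S) = E.
Since 4 >= 3, cl(A union B) = E.
|cl(A union B)| = 7.

7


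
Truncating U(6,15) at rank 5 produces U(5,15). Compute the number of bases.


Truncating U(6,15) to rank 5 gives U(5,15).
Bases of U(5,15) are all 5-element subsets of 15 elements.
Number of bases = C(15,5) = 3003.

3003


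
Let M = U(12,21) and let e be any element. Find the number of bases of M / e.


Contracting e from U(12,21) gives U(11,20).
Bases of U(11,20) = (20 choose 11) = 167960.

167960


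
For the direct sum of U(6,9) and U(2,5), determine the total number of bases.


Bases of a direct sum M1 + M2: |B| = |B(M1)| * |B(M2)|.
|B(U(6,9))| = C(9,6) = 84.
|B(U(2,5))| = C(5,2) = 10.
Total bases = 84 * 10 = 840.

840


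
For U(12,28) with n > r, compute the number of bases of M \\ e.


Deleting e from U(12,28) gives U(12,27) since n > r.
Bases of U(12,27) = C(27,12) = 17383860.

17383860


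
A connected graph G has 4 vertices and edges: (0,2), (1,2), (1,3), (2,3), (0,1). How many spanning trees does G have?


By Kirchhoff's matrix tree theorem, the number of spanning trees equals
the determinant of any cofactor of the Laplacian matrix L.
G has 4 vertices and 5 edges.
Computing the (3 x 3) cofactor determinant gives 8.

8


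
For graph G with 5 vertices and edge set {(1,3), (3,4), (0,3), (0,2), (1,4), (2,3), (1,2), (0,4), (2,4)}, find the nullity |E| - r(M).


Cycle rank (nullity) = |E| - r(M) = |E| - (|V| - c).
|E| = 9, |V| = 5, c = 1.
Nullity = 9 - (5 - 1) = 9 - 4 = 5.

5


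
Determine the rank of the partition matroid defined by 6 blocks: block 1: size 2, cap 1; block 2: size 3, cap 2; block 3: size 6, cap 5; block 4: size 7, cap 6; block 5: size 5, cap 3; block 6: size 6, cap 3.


Rank of a partition matroid = sum of min(|Si|, ci) for each block.
= min(2,1) + min(3,2) + min(6,5) + min(7,6) + min(5,3) + min(6,3)
= 1 + 2 + 5 + 6 + 3 + 3
= 20.

20


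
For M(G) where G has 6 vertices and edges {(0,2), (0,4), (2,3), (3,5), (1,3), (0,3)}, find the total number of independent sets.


An independent set in a graphic matroid is an acyclic edge subset.
G has 6 vertices and 6 edges.
Enumerate all 2^6 = 64 subsets, checking for acyclicity.
Total independent sets = 56.

56


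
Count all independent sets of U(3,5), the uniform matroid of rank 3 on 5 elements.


Independent sets of U(3,5) are all subsets of size <= 3.
Count = C(5,0) + C(5,1) + C(5,2) + C(5,3)
     = 1 + 5 + 10 + 10
     = 26.

26


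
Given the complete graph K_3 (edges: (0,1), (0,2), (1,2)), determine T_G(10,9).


T(K_3; x,y) = x^2 + x + y.
T(10,9) = 100 + 10 + 9 = 119.

119


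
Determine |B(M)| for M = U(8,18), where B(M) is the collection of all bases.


Bases of U(8,18) are all 8-element subsets of the 18-element ground set.
Number of bases = C(18,8).
(18 choose 8) = 43758.

43758


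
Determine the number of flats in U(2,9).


Flats of U(2,9): every subset of size < 2 is a flat, plus E itself.
Count = C(9,0) + C(9,1) + 1
     = 1 + 9 + 1
     = 11.

11


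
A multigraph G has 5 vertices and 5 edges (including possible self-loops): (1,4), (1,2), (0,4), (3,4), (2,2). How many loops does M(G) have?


In a graphic matroid, a loop is a self-loop edge (u,u) with rank 0.
Examining all 5 edges for self-loops...
Self-loops found: (2,2)
Number of loops = 1.

1


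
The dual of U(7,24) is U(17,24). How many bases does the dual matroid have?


The dual of U(r,n) is U(n-r, n) = U(17,24).
Bases of U(17,24) are all (17)-element subsets.
|B(M*)| = C(24,17) = 24! / (17! * 7!) = 346104.

346104


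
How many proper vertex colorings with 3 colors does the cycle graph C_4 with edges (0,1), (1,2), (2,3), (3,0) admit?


P(C_4, k) = (k-1)^4 + (-1)^4*(k-1).
P(3) = (2)^4 + 2
= 16 + 2 = 18.

18


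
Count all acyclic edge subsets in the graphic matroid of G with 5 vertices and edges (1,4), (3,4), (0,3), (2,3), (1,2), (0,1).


An independent set in a graphic matroid is an acyclic edge subset.
G has 5 vertices and 6 edges.
Enumerate all 2^6 = 64 subsets, checking for acyclicity.
Total independent sets = 54.

54


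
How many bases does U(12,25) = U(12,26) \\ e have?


Deleting e from U(12,26) gives U(12,25) since n > r.
Bases of U(12,25) = (25 choose 12) = 5200300.

5200300


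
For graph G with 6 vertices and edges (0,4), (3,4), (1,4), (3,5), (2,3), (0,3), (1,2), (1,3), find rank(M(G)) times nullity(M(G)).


r(M) = |V| - c = 6 - 1 = 5.
nullity = |E| - r(M) = 8 - 5 = 3.
Product = 5 * 3 = 15.

15


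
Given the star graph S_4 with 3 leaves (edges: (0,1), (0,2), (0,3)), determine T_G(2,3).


A star on 4 vertices is a tree with 3 edges.
T(x,y) = x^(3) for any tree.
T(2,3) = 2^3 = 8.

8


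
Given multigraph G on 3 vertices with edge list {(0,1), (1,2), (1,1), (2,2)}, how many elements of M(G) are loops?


In a graphic matroid, a loop is a self-loop edge (u,u) with rank 0.
Examining all 4 edges for self-loops...
Self-loops found: (1,1), (2,2)
Number of loops = 2.

2


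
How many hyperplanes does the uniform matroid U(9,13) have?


Hyperplanes of U(9,13) are flats of rank 8.
In a uniform matroid, these are exactly the (8)-element subsets.
Count = (13 choose 8) = 1287.

1287


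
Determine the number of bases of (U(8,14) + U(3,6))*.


(M1+M2)* = M1* + M2*.
M1* = U(6,14), bases: C(14,6) = 3003.
M2* = U(3,6), bases: C(6,3) = 20.
|B(M*)| = 3003 * 20 = 60060.

60060


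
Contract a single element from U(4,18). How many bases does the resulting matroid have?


Contracting e from U(4,18) gives U(3,17).
Bases of U(3,17) = C(17,3) = 17! / (3! * 14!) = 680.

680


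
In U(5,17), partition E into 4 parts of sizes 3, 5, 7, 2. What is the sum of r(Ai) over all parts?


r(Ai) = min(|Ai|, 5) for each part.
Sum = min(3,5) + min(5,5) + min(7,5) + min(2,5)
    = 3 + 5 + 5 + 2
    = 15.

15


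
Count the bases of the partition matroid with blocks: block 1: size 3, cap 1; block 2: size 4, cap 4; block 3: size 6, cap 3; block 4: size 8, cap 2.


A basis picks exactly ci elements from block i.
Number of bases = product of C(|Si|, ci).
= C(3,1) * C(4,4) * C(6,3) * C(8,2)
= 3 * 1 * 20 * 28
= 1680.

1680


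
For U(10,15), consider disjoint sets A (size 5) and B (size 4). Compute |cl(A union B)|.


|A union B| = 5 + 4 = 9 (disjoint).
In U(10,15), cl(S) = S if |S| < 10, else cl(S) = E.
Since 9 < 10, cl(A union B) = A union B.
|cl(A union B)| = 9.

9


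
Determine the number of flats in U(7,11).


Flats of U(7,11): every subset of size < 7 is a flat, plus E itself.
Count = (11 choose 0) + (11 choose 1) + (11 choose 2) + (11 choose 3) + (11 choose 4) + (11 choose 5) + (11 choose 6) + 1
     = 1 + 11 + 55 + 165 + 330 + 462 + 462 + 1
     = 1487.

1487


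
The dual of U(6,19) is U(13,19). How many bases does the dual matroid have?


The dual of U(r,n) is U(n-r, n) = U(13,19).
Bases of U(13,19) are all (13)-element subsets.
|B(M*)| = (19 choose 13) = 27132.

27132


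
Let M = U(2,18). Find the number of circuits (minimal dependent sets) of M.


In U(2,18), circuits are the (3)-element subsets.
Any set of 3 elements is dependent, and removing any one element gives
an independent set of size 2, so it is a minimal dependent set.
Number of circuits = C(18,3) = (18 * 17 * 16) / (1 * 2 * 3) = 816.

816


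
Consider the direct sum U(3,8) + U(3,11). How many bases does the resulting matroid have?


Bases of a direct sum M1 + M2: |B| = |B(M1)| * |B(M2)|.
|B(U(3,8))| = C(8,3) = 56.
|B(U(3,11))| = C(11,3) = 165.
Total bases = 56 * 165 = 9240.

9240


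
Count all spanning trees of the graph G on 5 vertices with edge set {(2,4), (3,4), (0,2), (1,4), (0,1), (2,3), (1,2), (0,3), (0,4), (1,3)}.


By Kirchhoff's matrix tree theorem, the number of spanning trees equals
the determinant of any cofactor of the Laplacian matrix L.
G has 5 vertices and 10 edges.
Computing the (4 x 4) cofactor determinant gives 125.

125


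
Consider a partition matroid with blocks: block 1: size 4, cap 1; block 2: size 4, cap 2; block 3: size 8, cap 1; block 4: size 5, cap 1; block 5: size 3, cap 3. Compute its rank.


Rank of a partition matroid = sum of min(|Si|, ci) for each block.
= min(4,1) + min(4,2) + min(8,1) + min(5,1) + min(3,3)
= 1 + 2 + 1 + 1 + 3
= 8.

8


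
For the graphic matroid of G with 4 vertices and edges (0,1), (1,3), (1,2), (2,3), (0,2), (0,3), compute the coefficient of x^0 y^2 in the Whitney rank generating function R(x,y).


R(x,y) = sum over A in 2^E of x^(r(E)-r(A)) * y^(|A|-r(A)).
G has 4 vertices, 6 edges. r(E) = 3.
Enumerate all 2^6 = 64 subsets.
Count subsets with r(E)-r(A)=0 and |A|-r(A)=2: 6.

6


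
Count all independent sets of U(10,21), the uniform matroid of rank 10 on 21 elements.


Independent sets of U(10,21) are all subsets of size <= 10.
Count = (21 choose 0) + (21 choose 1) + (21 choose 2) + (21 choose 3) + (21 choose 4) + (21 choose 5) + (21 choose 6) + (21 choose 7) + (21 choose 8) + (21 choose 9) + (21 choose 10)
     = 1 + 21 + 210 + 1330 + 5985 + 20349 + 54264 + 116280 + 203490 + 293930 + 352716
     = 1048576.

1048576
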